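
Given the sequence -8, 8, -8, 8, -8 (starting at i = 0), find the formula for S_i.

Check ratios: 8 / -8 = -1.0
Common ratio r = -1.
First term a = -8.
Formula: S_i = -8 * (-1)^i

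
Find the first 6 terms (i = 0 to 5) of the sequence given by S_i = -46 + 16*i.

This is an arithmetic sequence.
i=0: S_0 = -46 + 16*0 = -46
i=1: S_1 = -46 + 16*1 = -30
i=2: S_2 = -46 + 16*2 = -14
i=3: S_3 = -46 + 16*3 = 2
i=4: S_4 = -46 + 16*4 = 18
i=5: S_5 = -46 + 16*5 = 34
The first 6 terms are: [-46, -30, -14, 2, 18, 34]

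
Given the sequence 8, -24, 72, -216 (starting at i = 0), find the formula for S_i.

Check ratios: -24 / 8 = -3.0
Common ratio r = -3.
First term a = 8.
Formula: S_i = 8 * (-3)^i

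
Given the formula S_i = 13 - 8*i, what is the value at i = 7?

S_7 = 13 + -8*7 = 13 + -56 = -43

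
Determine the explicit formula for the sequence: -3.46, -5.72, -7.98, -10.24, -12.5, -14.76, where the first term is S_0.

Check differences: -5.72 - -3.46 = -2.26
-7.98 - -5.72 = -2.26
Common difference d = -2.26.
First term a = -3.46.
Formula: S_i = -3.46 - 2.26*i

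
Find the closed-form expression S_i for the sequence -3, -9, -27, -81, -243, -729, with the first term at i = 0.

Check ratios: -9 / -3 = 3.0
Common ratio r = 3.
First term a = -3.
Formula: S_i = -3 * 3^i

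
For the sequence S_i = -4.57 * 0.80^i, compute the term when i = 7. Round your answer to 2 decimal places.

S_7 = -4.57 * 0.8^7 ≈ -4.57 * 0.2097 ≈ -0.96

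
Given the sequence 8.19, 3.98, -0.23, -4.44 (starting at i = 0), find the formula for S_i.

Check differences: 3.98 - 8.19 = -4.21
-0.23 - 3.98 = -4.21
Common difference d = -4.21.
First term a = 8.19.
Formula: S_i = 8.19 - 4.21*i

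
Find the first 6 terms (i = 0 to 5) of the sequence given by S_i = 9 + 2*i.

This is an arithmetic sequence.
i=0: S_0 = 9 + 2*0 = 9
i=1: S_1 = 9 + 2*1 = 11
i=2: S_2 = 9 + 2*2 = 13
i=3: S_3 = 9 + 2*3 = 15
i=4: S_4 = 9 + 2*4 = 17
i=5: S_5 = 9 + 2*5 = 19
The first 6 terms are: [9, 11, 13, 15, 17, 19]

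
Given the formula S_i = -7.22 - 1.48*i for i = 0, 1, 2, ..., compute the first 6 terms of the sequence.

This is an arithmetic sequence.
i=0: S_0 = -7.22 + -1.48*0 = -7.22
i=1: S_1 = -7.22 + -1.48*1 = -8.7
i=2: S_2 = -7.22 + -1.48*2 = -10.18
i=3: S_3 = -7.22 + -1.48*3 = -11.66
i=4: S_4 = -7.22 + -1.48*4 = -13.14
i=5: S_5 = -7.22 + -1.48*5 = -14.62
The first 6 terms are: [-7.22, -8.7, -10.18, -11.66, -13.14, -14.62]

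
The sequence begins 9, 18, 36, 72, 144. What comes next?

Ratios: 18 / 9 = 2.0
This is a geometric sequence with common ratio r = 2.
Next term = 144 * 2 = 288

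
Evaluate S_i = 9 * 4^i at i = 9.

S_9 = 9 * 4^9 = 9 * 262144 = 2359296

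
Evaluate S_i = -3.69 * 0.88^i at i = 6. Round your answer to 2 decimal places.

S_6 = -3.69 * 0.88^6 ≈ -3.69 * 0.4644 ≈ -1.71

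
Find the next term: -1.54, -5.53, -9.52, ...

Differences: -5.53 - -1.54 = -3.99
This is an arithmetic sequence with common difference d = -3.99.
Next term = -9.52 + -3.99 = -13.51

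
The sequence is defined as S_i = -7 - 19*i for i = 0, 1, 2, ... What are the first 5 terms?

This is an arithmetic sequence.
i=0: S_0 = -7 + -19*0 = -7
i=1: S_1 = -7 + -19*1 = -26
i=2: S_2 = -7 + -19*2 = -45
i=3: S_3 = -7 + -19*3 = -64
i=4: S_4 = -7 + -19*4 = -83
The first 5 terms are: [-7, -26, -45, -64, -83]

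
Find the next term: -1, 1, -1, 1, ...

Ratios: 1 / -1 = -1.0
This is a geometric sequence with common ratio r = -1.
Next term = 1 * -1 = -1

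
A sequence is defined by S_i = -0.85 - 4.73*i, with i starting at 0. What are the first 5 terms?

This is an arithmetic sequence.
i=0: S_0 = -0.85 + -4.73*0 = -0.85
i=1: S_1 = -0.85 + -4.73*1 = -5.58
i=2: S_2 = -0.85 + -4.73*2 = -10.31
i=3: S_3 = -0.85 + -4.73*3 = -15.04
i=4: S_4 = -0.85 + -4.73*4 = -19.77
The first 5 terms are: [-0.85, -5.58, -10.31, -15.04, -19.77]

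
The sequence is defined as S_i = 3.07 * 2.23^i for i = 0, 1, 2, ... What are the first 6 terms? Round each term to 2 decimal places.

This is a geometric sequence.
i=0: S_0 = 3.07 * 2.23^0 = 3.07
i=1: S_1 = 3.07 * 2.23^1 ≈ 6.85
i=2: S_2 = 3.07 * 2.23^2 ≈ 15.27
i=3: S_3 = 3.07 * 2.23^3 ≈ 34.04
i=4: S_4 = 3.07 * 2.23^4 ≈ 75.92
i=5: S_5 = 3.07 * 2.23^5 ≈ 169.3
The first 6 terms are: [3.07, 6.85, 15.27, 34.04, 75.92, 169.3]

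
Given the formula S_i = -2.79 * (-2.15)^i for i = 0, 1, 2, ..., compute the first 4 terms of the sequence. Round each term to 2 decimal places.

This is a geometric sequence.
i=0: S_0 = -2.79 * (-2.15)^0 = -2.79
i=1: S_1 = -2.79 * (-2.15)^1 ≈ 6.0
i=2: S_2 = -2.79 * (-2.15)^2 ≈ -12.9
i=3: S_3 = -2.79 * (-2.15)^3 ≈ 27.73
The first 4 terms are: [-2.79, 6.0, -12.9, 27.73]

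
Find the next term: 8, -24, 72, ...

Ratios: -24 / 8 = -3.0
This is a geometric sequence with common ratio r = -3.
Next term = 72 * -3 = -216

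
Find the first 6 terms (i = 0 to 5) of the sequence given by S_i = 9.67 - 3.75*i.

This is an arithmetic sequence.
i=0: S_0 = 9.67 + -3.75*0 = 9.67
i=1: S_1 = 9.67 + -3.75*1 = 5.92
i=2: S_2 = 9.67 + -3.75*2 = 2.17
i=3: S_3 = 9.67 + -3.75*3 = -1.58
i=4: S_4 = 9.67 + -3.75*4 = -5.33
i=5: S_5 = 9.67 + -3.75*5 = -9.08
The first 6 terms are: [9.67, 5.92, 2.17, -1.58, -5.33, -9.08]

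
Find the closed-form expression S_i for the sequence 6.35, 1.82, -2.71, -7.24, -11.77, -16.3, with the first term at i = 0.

Check differences: 1.82 - 6.35 = -4.53
-2.71 - 1.82 = -4.53
Common difference d = -4.53.
First term a = 6.35.
Formula: S_i = 6.35 - 4.53*i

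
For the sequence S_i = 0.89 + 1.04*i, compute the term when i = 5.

S_5 = 0.89 + 1.04*5 = 0.89 + 5.2 = 6.09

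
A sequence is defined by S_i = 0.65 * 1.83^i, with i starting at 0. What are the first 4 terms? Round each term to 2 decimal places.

This is a geometric sequence.
i=0: S_0 = 0.65 * 1.83^0 = 0.65
i=1: S_1 = 0.65 * 1.83^1 ≈ 1.19
i=2: S_2 = 0.65 * 1.83^2 ≈ 2.18
i=3: S_3 = 0.65 * 1.83^3 ≈ 3.98
The first 4 terms are: [0.65, 1.19, 2.18, 3.98]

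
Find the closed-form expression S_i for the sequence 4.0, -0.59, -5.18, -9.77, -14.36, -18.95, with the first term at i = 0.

Check differences: -0.59 - 4.0 = -4.59
-5.18 - -0.59 = -4.59
Common difference d = -4.59.
First term a = 4.0.
Formula: S_i = 4.00 - 4.59*i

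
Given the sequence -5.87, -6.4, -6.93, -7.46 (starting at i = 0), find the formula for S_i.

Check differences: -6.4 - -5.87 = -0.53
-6.93 - -6.4 = -0.53
Common difference d = -0.53.
First term a = -5.87.
Formula: S_i = -5.87 - 0.53*i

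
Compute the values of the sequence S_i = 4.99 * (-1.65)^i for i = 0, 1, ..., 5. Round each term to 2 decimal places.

This is a geometric sequence.
i=0: S_0 = 4.99 * (-1.65)^0 = 4.99
i=1: S_1 = 4.99 * (-1.65)^1 ≈ -8.23
i=2: S_2 = 4.99 * (-1.65)^2 ≈ 13.59
i=3: S_3 = 4.99 * (-1.65)^3 ≈ -22.42
i=4: S_4 = 4.99 * (-1.65)^4 ≈ 36.99
i=5: S_5 = 4.99 * (-1.65)^5 ≈ -61.03
The first 6 terms are: [4.99, -8.23, 13.59, -22.42, 36.99, -61.03]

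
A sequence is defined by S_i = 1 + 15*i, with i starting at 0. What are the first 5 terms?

This is an arithmetic sequence.
i=0: S_0 = 1 + 15*0 = 1
i=1: S_1 = 1 + 15*1 = 16
i=2: S_2 = 1 + 15*2 = 31
i=3: S_3 = 1 + 15*3 = 46
i=4: S_4 = 1 + 15*4 = 61
The first 5 terms are: [1, 16, 31, 46, 61]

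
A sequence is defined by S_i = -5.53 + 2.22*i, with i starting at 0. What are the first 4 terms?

This is an arithmetic sequence.
i=0: S_0 = -5.53 + 2.22*0 = -5.53
i=1: S_1 = -5.53 + 2.22*1 = -3.31
i=2: S_2 = -5.53 + 2.22*2 = -1.09
i=3: S_3 = -5.53 + 2.22*3 = 1.13
The first 4 terms are: [-5.53, -3.31, -1.09, 1.13]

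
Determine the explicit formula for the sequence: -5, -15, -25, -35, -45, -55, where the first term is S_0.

Check differences: -15 - -5 = -10
-25 - -15 = -10
Common difference d = -10.
First term a = -5.
Formula: S_i = -5 - 10*i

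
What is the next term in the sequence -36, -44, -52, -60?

Differences: -44 - -36 = -8
This is an arithmetic sequence with common difference d = -8.
Next term = -60 + -8 = -68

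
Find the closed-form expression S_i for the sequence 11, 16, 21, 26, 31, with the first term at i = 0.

Check differences: 16 - 11 = 5
21 - 16 = 5
Common difference d = 5.
First term a = 11.
Formula: S_i = 11 + 5*i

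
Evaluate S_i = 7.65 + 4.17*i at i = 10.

S_10 = 7.65 + 4.17*10 = 7.65 + 41.7 = 49.35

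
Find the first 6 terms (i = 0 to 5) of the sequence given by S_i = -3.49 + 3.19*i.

This is an arithmetic sequence.
i=0: S_0 = -3.49 + 3.19*0 = -3.49
i=1: S_1 = -3.49 + 3.19*1 = -0.3
i=2: S_2 = -3.49 + 3.19*2 = 2.89
i=3: S_3 = -3.49 + 3.19*3 = 6.08
i=4: S_4 = -3.49 + 3.19*4 = 9.27
i=5: S_5 = -3.49 + 3.19*5 = 12.46
The first 6 terms are: [-3.49, -0.3, 2.89, 6.08, 9.27, 12.46]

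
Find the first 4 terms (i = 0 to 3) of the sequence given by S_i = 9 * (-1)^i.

This is a geometric sequence.
i=0: S_0 = 9 * (-1)^0 = 9
i=1: S_1 = 9 * (-1)^1 = -9
i=2: S_2 = 9 * (-1)^2 = 9
i=3: S_3 = 9 * (-1)^3 = -9
The first 4 terms are: [9, -9, 9, -9]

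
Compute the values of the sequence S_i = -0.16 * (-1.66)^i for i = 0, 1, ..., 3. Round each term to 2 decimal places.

This is a geometric sequence.
i=0: S_0 = -0.16 * (-1.66)^0 = -0.16
i=1: S_1 = -0.16 * (-1.66)^1 ≈ 0.27
i=2: S_2 = -0.16 * (-1.66)^2 ≈ -0.44
i=3: S_3 = -0.16 * (-1.66)^3 ≈ 0.73
The first 4 terms are: [-0.16, 0.27, -0.44, 0.73]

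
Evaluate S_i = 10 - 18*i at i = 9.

S_9 = 10 + -18*9 = 10 + -162 = -152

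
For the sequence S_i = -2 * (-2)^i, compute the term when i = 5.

S_5 = -2 * (-2)^5 = -2 * -32 = 64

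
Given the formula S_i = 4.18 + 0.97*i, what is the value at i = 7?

S_7 = 4.18 + 0.97*7 = 4.18 + 6.79 = 10.97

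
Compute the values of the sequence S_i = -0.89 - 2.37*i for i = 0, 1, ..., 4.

This is an arithmetic sequence.
i=0: S_0 = -0.89 + -2.37*0 = -0.89
i=1: S_1 = -0.89 + -2.37*1 = -3.26
i=2: S_2 = -0.89 + -2.37*2 = -5.63
i=3: S_3 = -0.89 + -2.37*3 = -8.0
i=4: S_4 = -0.89 + -2.37*4 = -10.37
The first 5 terms are: [-0.89, -3.26, -5.63, -8.0, -10.37]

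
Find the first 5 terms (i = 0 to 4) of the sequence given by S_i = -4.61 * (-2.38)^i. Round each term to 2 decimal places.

This is a geometric sequence.
i=0: S_0 = -4.61 * (-2.38)^0 = -4.61
i=1: S_1 = -4.61 * (-2.38)^1 ≈ 10.97
i=2: S_2 = -4.61 * (-2.38)^2 ≈ -26.11
i=3: S_3 = -4.61 * (-2.38)^3 ≈ 62.15
i=4: S_4 = -4.61 * (-2.38)^4 ≈ -147.91
The first 5 terms are: [-4.61, 10.97, -26.11, 62.15, -147.91]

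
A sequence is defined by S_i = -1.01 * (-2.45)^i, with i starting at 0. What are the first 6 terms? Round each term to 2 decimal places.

This is a geometric sequence.
i=0: S_0 = -1.01 * (-2.45)^0 = -1.01
i=1: S_1 = -1.01 * (-2.45)^1 ≈ 2.47
i=2: S_2 = -1.01 * (-2.45)^2 ≈ -6.06
i=3: S_3 = -1.01 * (-2.45)^3 ≈ 14.85
i=4: S_4 = -1.01 * (-2.45)^4 ≈ -36.39
i=5: S_5 = -1.01 * (-2.45)^5 ≈ 89.16
The first 6 terms are: [-1.01, 2.47, -6.06, 14.85, -36.39, 89.16]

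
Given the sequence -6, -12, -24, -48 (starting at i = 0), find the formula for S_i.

Check ratios: -12 / -6 = 2.0
Common ratio r = 2.
First term a = -6.
Formula: S_i = -6 * 2^i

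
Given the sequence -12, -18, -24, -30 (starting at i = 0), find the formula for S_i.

Check differences: -18 - -12 = -6
-24 - -18 = -6
Common difference d = -6.
First term a = -12.
Formula: S_i = -12 - 6*i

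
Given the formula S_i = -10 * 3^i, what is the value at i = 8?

S_8 = -10 * 3^8 = -10 * 6561 = -65610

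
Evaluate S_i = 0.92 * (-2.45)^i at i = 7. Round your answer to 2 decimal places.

S_7 = 0.92 * (-2.45)^7 ≈ 0.92 * -529.8618 ≈ -487.47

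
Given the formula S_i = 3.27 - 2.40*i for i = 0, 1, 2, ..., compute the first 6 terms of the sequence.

This is an arithmetic sequence.
i=0: S_0 = 3.27 + -2.4*0 = 3.27
i=1: S_1 = 3.27 + -2.4*1 = 0.87
i=2: S_2 = 3.27 + -2.4*2 = -1.53
i=3: S_3 = 3.27 + -2.4*3 = -3.93
i=4: S_4 = 3.27 + -2.4*4 = -6.33
i=5: S_5 = 3.27 + -2.4*5 = -8.73
The first 6 terms are: [3.27, 0.87, -1.53, -3.93, -6.33, -8.73]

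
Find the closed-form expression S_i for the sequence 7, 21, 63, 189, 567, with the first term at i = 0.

Check ratios: 21 / 7 = 3.0
Common ratio r = 3.
First term a = 7.
Formula: S_i = 7 * 3^i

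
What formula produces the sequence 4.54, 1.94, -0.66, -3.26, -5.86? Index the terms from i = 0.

Check differences: 1.94 - 4.54 = -2.6
-0.66 - 1.94 = -2.6
Common difference d = -2.6.
First term a = 4.54.
Formula: S_i = 4.54 - 2.60*i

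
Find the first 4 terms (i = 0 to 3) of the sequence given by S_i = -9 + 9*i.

This is an arithmetic sequence.
i=0: S_0 = -9 + 9*0 = -9
i=1: S_1 = -9 + 9*1 = 0
i=2: S_2 = -9 + 9*2 = 9
i=3: S_3 = -9 + 9*3 = 18
The first 4 terms are: [-9, 0, 9, 18]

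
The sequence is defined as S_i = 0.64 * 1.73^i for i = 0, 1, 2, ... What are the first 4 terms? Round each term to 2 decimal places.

This is a geometric sequence.
i=0: S_0 = 0.64 * 1.73^0 = 0.64
i=1: S_1 = 0.64 * 1.73^1 ≈ 1.11
i=2: S_2 = 0.64 * 1.73^2 ≈ 1.92
i=3: S_3 = 0.64 * 1.73^3 ≈ 3.31
The first 4 terms are: [0.64, 1.11, 1.92, 3.31]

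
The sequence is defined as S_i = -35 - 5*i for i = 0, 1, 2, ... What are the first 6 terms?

This is an arithmetic sequence.
i=0: S_0 = -35 + -5*0 = -35
i=1: S_1 = -35 + -5*1 = -40
i=2: S_2 = -35 + -5*2 = -45
i=3: S_3 = -35 + -5*3 = -50
i=4: S_4 = -35 + -5*4 = -55
i=5: S_5 = -35 + -5*5 = -60
The first 6 terms are: [-35, -40, -45, -50, -55, -60]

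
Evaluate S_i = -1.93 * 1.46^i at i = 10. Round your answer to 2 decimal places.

S_10 = -1.93 * 1.46^10 ≈ -1.93 * 44.0077 ≈ -84.93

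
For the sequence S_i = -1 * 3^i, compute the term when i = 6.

S_6 = -1 * 3^6 = -1 * 729 = -729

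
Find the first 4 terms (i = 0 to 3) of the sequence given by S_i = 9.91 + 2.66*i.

This is an arithmetic sequence.
i=0: S_0 = 9.91 + 2.66*0 = 9.91
i=1: S_1 = 9.91 + 2.66*1 = 12.57
i=2: S_2 = 9.91 + 2.66*2 = 15.23
i=3: S_3 = 9.91 + 2.66*3 = 17.89
The first 4 terms are: [9.91, 12.57, 15.23, 17.89]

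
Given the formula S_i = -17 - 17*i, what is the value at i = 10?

S_10 = -17 + -17*10 = -17 + -170 = -187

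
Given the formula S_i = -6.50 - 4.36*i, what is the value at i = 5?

S_5 = -6.5 + -4.36*5 = -6.5 + -21.8 = -28.3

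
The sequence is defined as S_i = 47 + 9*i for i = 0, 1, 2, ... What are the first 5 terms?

This is an arithmetic sequence.
i=0: S_0 = 47 + 9*0 = 47
i=1: S_1 = 47 + 9*1 = 56
i=2: S_2 = 47 + 9*2 = 65
i=3: S_3 = 47 + 9*3 = 74
i=4: S_4 = 47 + 9*4 = 83
The first 5 terms are: [47, 56, 65, 74, 83]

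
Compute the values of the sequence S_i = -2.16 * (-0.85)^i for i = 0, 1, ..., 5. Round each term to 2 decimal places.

This is a geometric sequence.
i=0: S_0 = -2.16 * (-0.85)^0 = -2.16
i=1: S_1 = -2.16 * (-0.85)^1 ≈ 1.84
i=2: S_2 = -2.16 * (-0.85)^2 ≈ -1.56
i=3: S_3 = -2.16 * (-0.85)^3 ≈ 1.33
i=4: S_4 = -2.16 * (-0.85)^4 ≈ -1.13
i=5: S_5 = -2.16 * (-0.85)^5 ≈ 0.96
The first 6 terms are: [-2.16, 1.84, -1.56, 1.33, -1.13, 0.96]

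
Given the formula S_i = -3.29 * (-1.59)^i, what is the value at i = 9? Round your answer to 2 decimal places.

S_9 = -3.29 * (-1.59)^9 ≈ -3.29 * -64.9492 ≈ 213.68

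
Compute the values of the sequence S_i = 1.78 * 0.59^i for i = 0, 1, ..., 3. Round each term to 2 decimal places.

This is a geometric sequence.
i=0: S_0 = 1.78 * 0.59^0 = 1.78
i=1: S_1 = 1.78 * 0.59^1 ≈ 1.05
i=2: S_2 = 1.78 * 0.59^2 ≈ 0.62
i=3: S_3 = 1.78 * 0.59^3 ≈ 0.37
The first 4 terms are: [1.78, 1.05, 0.62, 0.37]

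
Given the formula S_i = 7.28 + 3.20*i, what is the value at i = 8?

S_8 = 7.28 + 3.2*8 = 7.28 + 25.6 = 32.88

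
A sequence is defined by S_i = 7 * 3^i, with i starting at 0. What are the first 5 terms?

This is a geometric sequence.
i=0: S_0 = 7 * 3^0 = 7
i=1: S_1 = 7 * 3^1 = 21
i=2: S_2 = 7 * 3^2 = 63
i=3: S_3 = 7 * 3^3 = 189
i=4: S_4 = 7 * 3^4 = 567
The first 5 terms are: [7, 21, 63, 189, 567]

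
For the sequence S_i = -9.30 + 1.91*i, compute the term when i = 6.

S_6 = -9.3 + 1.91*6 = -9.3 + 11.46 = 2.16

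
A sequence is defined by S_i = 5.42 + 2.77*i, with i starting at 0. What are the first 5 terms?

This is an arithmetic sequence.
i=0: S_0 = 5.42 + 2.77*0 = 5.42
i=1: S_1 = 5.42 + 2.77*1 = 8.19
i=2: S_2 = 5.42 + 2.77*2 = 10.96
i=3: S_3 = 5.42 + 2.77*3 = 13.73
i=4: S_4 = 5.42 + 2.77*4 = 16.5
The first 5 terms are: [5.42, 8.19, 10.96, 13.73, 16.5]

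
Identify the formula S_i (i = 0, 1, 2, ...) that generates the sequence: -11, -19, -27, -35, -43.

Check differences: -19 - -11 = -8
-27 - -19 = -8
Common difference d = -8.
First term a = -11.
Formula: S_i = -11 - 8*i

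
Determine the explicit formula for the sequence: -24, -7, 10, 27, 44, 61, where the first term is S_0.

Check differences: -7 - -24 = 17
10 - -7 = 17
Common difference d = 17.
First term a = -24.
Formula: S_i = -24 + 17*i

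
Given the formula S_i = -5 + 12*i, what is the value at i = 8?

S_8 = -5 + 12*8 = -5 + 96 = 91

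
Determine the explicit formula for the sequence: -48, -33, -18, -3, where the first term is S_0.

Check differences: -33 - -48 = 15
-18 - -33 = 15
Common difference d = 15.
First term a = -48.
Formula: S_i = -48 + 15*i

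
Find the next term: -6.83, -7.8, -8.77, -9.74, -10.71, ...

Differences: -7.8 - -6.83 = -0.97
This is an arithmetic sequence with common difference d = -0.97.
Next term = -10.71 + -0.97 = -11.68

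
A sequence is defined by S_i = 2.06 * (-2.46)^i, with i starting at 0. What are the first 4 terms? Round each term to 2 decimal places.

This is a geometric sequence.
i=0: S_0 = 2.06 * (-2.46)^0 = 2.06
i=1: S_1 = 2.06 * (-2.46)^1 ≈ -5.07
i=2: S_2 = 2.06 * (-2.46)^2 ≈ 12.47
i=3: S_3 = 2.06 * (-2.46)^3 ≈ -30.67
The first 4 terms are: [2.06, -5.07, 12.47, -30.67]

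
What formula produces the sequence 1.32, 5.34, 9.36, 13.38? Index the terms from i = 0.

Check differences: 5.34 - 1.32 = 4.02
9.36 - 5.34 = 4.02
Common difference d = 4.02.
First term a = 1.32.
Formula: S_i = 1.32 + 4.02*i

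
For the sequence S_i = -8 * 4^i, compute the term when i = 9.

S_9 = -8 * 4^9 = -8 * 262144 = -2097152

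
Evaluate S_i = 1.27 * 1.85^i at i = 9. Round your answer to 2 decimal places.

S_9 = 1.27 * 1.85^9 ≈ 1.27 * 253.8315 ≈ 322.37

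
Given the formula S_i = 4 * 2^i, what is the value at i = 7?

S_7 = 4 * 2^7 = 4 * 128 = 512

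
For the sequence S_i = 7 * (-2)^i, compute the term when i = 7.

S_7 = 7 * (-2)^7 = 7 * -128 = -896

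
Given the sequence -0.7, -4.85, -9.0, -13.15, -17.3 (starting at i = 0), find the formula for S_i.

Check differences: -4.85 - -0.7 = -4.15
-9.0 - -4.85 = -4.15
Common difference d = -4.15.
First term a = -0.7.
Formula: S_i = -0.70 - 4.15*i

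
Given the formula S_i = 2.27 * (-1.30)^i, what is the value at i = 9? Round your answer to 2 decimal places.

S_9 = 2.27 * (-1.3)^9 ≈ 2.27 * -10.6045 ≈ -24.07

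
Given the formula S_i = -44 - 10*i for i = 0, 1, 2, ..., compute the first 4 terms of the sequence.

This is an arithmetic sequence.
i=0: S_0 = -44 + -10*0 = -44
i=1: S_1 = -44 + -10*1 = -54
i=2: S_2 = -44 + -10*2 = -64
i=3: S_3 = -44 + -10*3 = -74
The first 4 terms are: [-44, -54, -64, -74]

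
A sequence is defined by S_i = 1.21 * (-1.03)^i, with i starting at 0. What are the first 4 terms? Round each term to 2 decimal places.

This is a geometric sequence.
i=0: S_0 = 1.21 * (-1.03)^0 = 1.21
i=1: S_1 = 1.21 * (-1.03)^1 ≈ -1.25
i=2: S_2 = 1.21 * (-1.03)^2 ≈ 1.28
i=3: S_3 = 1.21 * (-1.03)^3 ≈ -1.32
The first 4 terms are: [1.21, -1.25, 1.28, -1.32]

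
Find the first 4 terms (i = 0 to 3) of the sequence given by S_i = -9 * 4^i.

This is a geometric sequence.
i=0: S_0 = -9 * 4^0 = -9
i=1: S_1 = -9 * 4^1 = -36
i=2: S_2 = -9 * 4^2 = -144
i=3: S_3 = -9 * 4^3 = -576
The first 4 terms are: [-9, -36, -144, -576]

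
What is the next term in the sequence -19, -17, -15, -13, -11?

Differences: -17 - -19 = 2
This is an arithmetic sequence with common difference d = 2.
Next term = -11 + 2 = -9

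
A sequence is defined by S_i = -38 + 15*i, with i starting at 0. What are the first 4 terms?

This is an arithmetic sequence.
i=0: S_0 = -38 + 15*0 = -38
i=1: S_1 = -38 + 15*1 = -23
i=2: S_2 = -38 + 15*2 = -8
i=3: S_3 = -38 + 15*3 = 7
The first 4 terms are: [-38, -23, -8, 7]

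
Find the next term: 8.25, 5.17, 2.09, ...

Differences: 5.17 - 8.25 = -3.08
This is an arithmetic sequence with common difference d = -3.08.
Next term = 2.09 + -3.08 = -0.99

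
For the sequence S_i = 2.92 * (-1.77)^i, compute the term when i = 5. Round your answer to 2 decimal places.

S_5 = 2.92 * (-1.77)^5 ≈ 2.92 * -17.3727 ≈ -50.73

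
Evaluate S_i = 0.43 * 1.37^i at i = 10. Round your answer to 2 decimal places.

S_10 = 0.43 * 1.37^10 ≈ 0.43 * 23.2919 ≈ 10.02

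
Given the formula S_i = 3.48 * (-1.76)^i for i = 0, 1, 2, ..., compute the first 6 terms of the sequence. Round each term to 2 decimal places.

This is a geometric sequence.
i=0: S_0 = 3.48 * (-1.76)^0 = 3.48
i=1: S_1 = 3.48 * (-1.76)^1 ≈ -6.12
i=2: S_2 = 3.48 * (-1.76)^2 ≈ 10.78
i=3: S_3 = 3.48 * (-1.76)^3 ≈ -18.97
i=4: S_4 = 3.48 * (-1.76)^4 ≈ 33.39
i=5: S_5 = 3.48 * (-1.76)^5 ≈ -58.77
The first 6 terms are: [3.48, -6.12, 10.78, -18.97, 33.39, -58.77]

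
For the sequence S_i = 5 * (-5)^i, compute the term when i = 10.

S_10 = 5 * (-5)^10 = 5 * 9765625 = 48828125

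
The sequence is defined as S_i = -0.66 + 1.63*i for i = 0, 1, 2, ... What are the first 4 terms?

This is an arithmetic sequence.
i=0: S_0 = -0.66 + 1.63*0 = -0.66
i=1: S_1 = -0.66 + 1.63*1 = 0.97
i=2: S_2 = -0.66 + 1.63*2 = 2.6
i=3: S_3 = -0.66 + 1.63*3 = 4.23
The first 4 terms are: [-0.66, 0.97, 2.6, 4.23]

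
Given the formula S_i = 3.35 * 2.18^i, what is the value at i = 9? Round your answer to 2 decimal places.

S_9 = 3.35 * 2.18^9 ≈ 3.35 * 1112.0094 ≈ 3725.23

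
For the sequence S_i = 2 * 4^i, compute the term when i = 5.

S_5 = 2 * 4^5 = 2 * 1024 = 2048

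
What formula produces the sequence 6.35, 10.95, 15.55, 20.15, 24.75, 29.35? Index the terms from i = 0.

Check differences: 10.95 - 6.35 = 4.6
15.55 - 10.95 = 4.6
Common difference d = 4.6.
First term a = 6.35.
Formula: S_i = 6.35 + 4.60*i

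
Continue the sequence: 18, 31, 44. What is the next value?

Differences: 31 - 18 = 13
This is an arithmetic sequence with common difference d = 13.
Next term = 44 + 13 = 57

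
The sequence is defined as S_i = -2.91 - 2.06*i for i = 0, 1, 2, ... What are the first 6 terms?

This is an arithmetic sequence.
i=0: S_0 = -2.91 + -2.06*0 = -2.91
i=1: S_1 = -2.91 + -2.06*1 = -4.97
i=2: S_2 = -2.91 + -2.06*2 = -7.03
i=3: S_3 = -2.91 + -2.06*3 = -9.09
i=4: S_4 = -2.91 + -2.06*4 = -11.15
i=5: S_5 = -2.91 + -2.06*5 = -13.21
The first 6 terms are: [-2.91, -4.97, -7.03, -9.09, -11.15, -13.21]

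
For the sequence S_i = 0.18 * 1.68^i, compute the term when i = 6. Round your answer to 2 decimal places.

S_6 = 0.18 * 1.68^6 ≈ 0.18 * 22.4831 ≈ 4.05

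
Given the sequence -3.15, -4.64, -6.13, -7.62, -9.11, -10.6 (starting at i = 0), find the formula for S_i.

Check differences: -4.64 - -3.15 = -1.49
-6.13 - -4.64 = -1.49
Common difference d = -1.49.
First term a = -3.15.
Formula: S_i = -3.15 - 1.49*i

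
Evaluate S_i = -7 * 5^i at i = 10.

S_10 = -7 * 5^10 = -7 * 9765625 = -68359375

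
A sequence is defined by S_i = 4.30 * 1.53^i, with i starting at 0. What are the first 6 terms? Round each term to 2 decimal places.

This is a geometric sequence.
i=0: S_0 = 4.3 * 1.53^0 = 4.3
i=1: S_1 = 4.3 * 1.53^1 ≈ 6.58
i=2: S_2 = 4.3 * 1.53^2 ≈ 10.07
i=3: S_3 = 4.3 * 1.53^3 ≈ 15.4
i=4: S_4 = 4.3 * 1.53^4 ≈ 23.56
i=5: S_5 = 4.3 * 1.53^5 ≈ 36.05
The first 6 terms are: [4.3, 6.58, 10.07, 15.4, 23.56, 36.05]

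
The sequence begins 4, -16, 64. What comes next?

Ratios: -16 / 4 = -4.0
This is a geometric sequence with common ratio r = -4.
Next term = 64 * -4 = -256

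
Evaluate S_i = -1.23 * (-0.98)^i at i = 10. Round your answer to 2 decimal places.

S_10 = -1.23 * (-0.98)^10 ≈ -1.23 * 0.81707 ≈ -1.0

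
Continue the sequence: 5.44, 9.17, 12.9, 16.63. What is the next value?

Differences: 9.17 - 5.44 = 3.73
This is an arithmetic sequence with common difference d = 3.73.
Next term = 16.63 + 3.73 = 20.36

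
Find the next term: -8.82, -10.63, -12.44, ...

Differences: -10.63 - -8.82 = -1.81
This is an arithmetic sequence with common difference d = -1.81.
Next term = -12.44 + -1.81 = -14.25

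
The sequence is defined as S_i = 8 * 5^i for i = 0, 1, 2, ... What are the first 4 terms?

This is a geometric sequence.
i=0: S_0 = 8 * 5^0 = 8
i=1: S_1 = 8 * 5^1 = 40
i=2: S_2 = 8 * 5^2 = 200
i=3: S_3 = 8 * 5^3 = 1000
The first 4 terms are: [8, 40, 200, 1000]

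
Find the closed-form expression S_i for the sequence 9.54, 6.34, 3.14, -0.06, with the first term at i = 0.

Check differences: 6.34 - 9.54 = -3.2
3.14 - 6.34 = -3.2
Common difference d = -3.2.
First term a = 9.54.
Formula: S_i = 9.54 - 3.20*i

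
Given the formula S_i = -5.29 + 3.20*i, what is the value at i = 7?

S_7 = -5.29 + 3.2*7 = -5.29 + 22.4 = 17.11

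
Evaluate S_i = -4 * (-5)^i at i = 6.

S_6 = -4 * (-5)^6 = -4 * 15625 = -62500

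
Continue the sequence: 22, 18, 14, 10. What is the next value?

Differences: 18 - 22 = -4
This is an arithmetic sequence with common difference d = -4.
Next term = 10 + -4 = 6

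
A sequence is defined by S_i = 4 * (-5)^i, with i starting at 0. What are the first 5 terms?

This is a geometric sequence.
i=0: S_0 = 4 * (-5)^0 = 4
i=1: S_1 = 4 * (-5)^1 = -20
i=2: S_2 = 4 * (-5)^2 = 100
i=3: S_3 = 4 * (-5)^3 = -500
i=4: S_4 = 4 * (-5)^4 = 2500
The first 5 terms are: [4, -20, 100, -500, 2500]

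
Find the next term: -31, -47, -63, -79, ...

Differences: -47 - -31 = -16
This is an arithmetic sequence with common difference d = -16.
Next term = -79 + -16 = -95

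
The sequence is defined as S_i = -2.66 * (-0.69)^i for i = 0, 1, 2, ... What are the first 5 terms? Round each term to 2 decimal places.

This is a geometric sequence.
i=0: S_0 = -2.66 * (-0.69)^0 = -2.66
i=1: S_1 = -2.66 * (-0.69)^1 ≈ 1.84
i=2: S_2 = -2.66 * (-0.69)^2 ≈ -1.27
i=3: S_3 = -2.66 * (-0.69)^3 ≈ 0.87
i=4: S_4 = -2.66 * (-0.69)^4 ≈ -0.6
The first 5 terms are: [-2.66, 1.84, -1.27, 0.87, -0.6]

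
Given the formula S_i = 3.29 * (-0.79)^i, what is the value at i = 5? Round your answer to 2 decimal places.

S_5 = 3.29 * (-0.79)^5 ≈ 3.29 * -0.3077 ≈ -1.01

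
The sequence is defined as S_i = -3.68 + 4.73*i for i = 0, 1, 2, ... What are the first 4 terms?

This is an arithmetic sequence.
i=0: S_0 = -3.68 + 4.73*0 = -3.68
i=1: S_1 = -3.68 + 4.73*1 = 1.05
i=2: S_2 = -3.68 + 4.73*2 = 5.78
i=3: S_3 = -3.68 + 4.73*3 = 10.51
The first 4 terms are: [-3.68, 1.05, 5.78, 10.51]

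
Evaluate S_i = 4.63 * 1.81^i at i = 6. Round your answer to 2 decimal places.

S_6 = 4.63 * 1.81^6 ≈ 4.63 * 35.1618 ≈ 162.8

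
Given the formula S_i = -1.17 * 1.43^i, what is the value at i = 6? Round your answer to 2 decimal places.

S_6 = -1.17 * 1.43^6 ≈ -1.17 * 8.551 ≈ -10.0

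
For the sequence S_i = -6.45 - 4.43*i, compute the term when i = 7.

S_7 = -6.45 + -4.43*7 = -6.45 + -31.01 = -37.46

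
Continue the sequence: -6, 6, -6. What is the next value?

Ratios: 6 / -6 = -1.0
This is a geometric sequence with common ratio r = -1.
Next term = -6 * -1 = 6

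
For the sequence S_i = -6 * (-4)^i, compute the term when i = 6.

S_6 = -6 * (-4)^6 = -6 * 4096 = -24576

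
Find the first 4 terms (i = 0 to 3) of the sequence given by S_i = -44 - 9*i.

This is an arithmetic sequence.
i=0: S_0 = -44 + -9*0 = -44
i=1: S_1 = -44 + -9*1 = -53
i=2: S_2 = -44 + -9*2 = -62
i=3: S_3 = -44 + -9*3 = -71
The first 4 terms are: [-44, -53, -62, -71]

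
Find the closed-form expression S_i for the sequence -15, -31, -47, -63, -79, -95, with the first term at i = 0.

Check differences: -31 - -15 = -16
-47 - -31 = -16
Common difference d = -16.
First term a = -15.
Formula: S_i = -15 - 16*i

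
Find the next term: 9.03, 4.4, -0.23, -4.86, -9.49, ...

Differences: 4.4 - 9.03 = -4.63
This is an arithmetic sequence with common difference d = -4.63.
Next term = -9.49 + -4.63 = -14.12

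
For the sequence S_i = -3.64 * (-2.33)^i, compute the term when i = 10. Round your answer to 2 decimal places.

S_10 = -3.64 * (-2.33)^10 ≈ -3.64 * 4715.8416 ≈ -17165.66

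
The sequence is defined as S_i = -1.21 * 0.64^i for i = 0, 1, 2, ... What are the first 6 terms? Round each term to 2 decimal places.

This is a geometric sequence.
i=0: S_0 = -1.21 * 0.64^0 = -1.21
i=1: S_1 = -1.21 * 0.64^1 ≈ -0.77
i=2: S_2 = -1.21 * 0.64^2 ≈ -0.5
i=3: S_3 = -1.21 * 0.64^3 ≈ -0.32
i=4: S_4 = -1.21 * 0.64^4 ≈ -0.2
i=5: S_5 = -1.21 * 0.64^5 ≈ -0.13
The first 6 terms are: [-1.21, -0.77, -0.5, -0.32, -0.2, -0.13]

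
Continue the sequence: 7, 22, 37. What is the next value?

Differences: 22 - 7 = 15
This is an arithmetic sequence with common difference d = 15.
Next term = 37 + 15 = 52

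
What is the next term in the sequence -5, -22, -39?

Differences: -22 - -5 = -17
This is an arithmetic sequence with common difference d = -17.
Next term = -39 + -17 = -56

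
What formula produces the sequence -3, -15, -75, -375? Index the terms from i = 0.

Check ratios: -15 / -3 = 5.0
Common ratio r = 5.
First term a = -3.
Formula: S_i = -3 * 5^i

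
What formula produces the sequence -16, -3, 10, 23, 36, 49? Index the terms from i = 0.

Check differences: -3 - -16 = 13
10 - -3 = 13
Common difference d = 13.
First term a = -16.
Formula: S_i = -16 + 13*i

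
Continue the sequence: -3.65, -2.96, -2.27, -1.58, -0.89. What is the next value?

Differences: -2.96 - -3.65 = 0.69
This is an arithmetic sequence with common difference d = 0.69.
Next term = -0.89 + 0.69 = -0.2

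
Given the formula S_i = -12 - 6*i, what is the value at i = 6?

S_6 = -12 + -6*6 = -12 + -36 = -48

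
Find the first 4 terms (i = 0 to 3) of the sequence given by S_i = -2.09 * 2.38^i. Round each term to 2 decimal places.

This is a geometric sequence.
i=0: S_0 = -2.09 * 2.38^0 = -2.09
i=1: S_1 = -2.09 * 2.38^1 ≈ -4.97
i=2: S_2 = -2.09 * 2.38^2 ≈ -11.84
i=3: S_3 = -2.09 * 2.38^3 ≈ -28.18
The first 4 terms are: [-2.09, -4.97, -11.84, -28.18]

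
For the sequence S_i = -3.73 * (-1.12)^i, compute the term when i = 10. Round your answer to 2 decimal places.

S_10 = -3.73 * (-1.12)^10 ≈ -3.73 * 3.1058 ≈ -11.58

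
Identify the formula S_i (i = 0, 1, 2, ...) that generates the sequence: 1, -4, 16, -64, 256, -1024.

Check ratios: -4 / 1 = -4.0
Common ratio r = -4.
First term a = 1.
Formula: S_i = 1 * (-4)^i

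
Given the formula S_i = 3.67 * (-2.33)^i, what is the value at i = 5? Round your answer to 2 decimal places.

S_5 = 3.67 * (-2.33)^5 ≈ 3.67 * -68.672 ≈ -252.03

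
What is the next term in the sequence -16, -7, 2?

Differences: -7 - -16 = 9
This is an arithmetic sequence with common difference d = 9.
Next term = 2 + 9 = 11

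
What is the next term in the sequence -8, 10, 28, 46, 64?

Differences: 10 - -8 = 18
This is an arithmetic sequence with common difference d = 18.
Next term = 64 + 18 = 82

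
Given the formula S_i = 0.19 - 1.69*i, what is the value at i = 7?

S_7 = 0.19 + -1.69*7 = 0.19 + -11.83 = -11.64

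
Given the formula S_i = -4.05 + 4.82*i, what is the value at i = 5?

S_5 = -4.05 + 4.82*5 = -4.05 + 24.1 = 20.05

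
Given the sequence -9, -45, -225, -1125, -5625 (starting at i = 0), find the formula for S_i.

Check ratios: -45 / -9 = 5.0
Common ratio r = 5.
First term a = -9.
Formula: S_i = -9 * 5^i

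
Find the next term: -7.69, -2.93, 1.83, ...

Differences: -2.93 - -7.69 = 4.76
This is an arithmetic sequence with common difference d = 4.76.
Next term = 1.83 + 4.76 = 6.59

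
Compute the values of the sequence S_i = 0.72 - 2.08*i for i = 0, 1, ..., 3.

This is an arithmetic sequence.
i=0: S_0 = 0.72 + -2.08*0 = 0.72
i=1: S_1 = 0.72 + -2.08*1 = -1.36
i=2: S_2 = 0.72 + -2.08*2 = -3.44
i=3: S_3 = 0.72 + -2.08*3 = -5.52
The first 4 terms are: [0.72, -1.36, -3.44, -5.52]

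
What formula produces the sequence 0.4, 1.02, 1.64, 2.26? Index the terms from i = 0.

Check differences: 1.02 - 0.4 = 0.62
1.64 - 1.02 = 0.62
Common difference d = 0.62.
First term a = 0.4.
Formula: S_i = 0.40 + 0.62*i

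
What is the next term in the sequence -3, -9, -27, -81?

Ratios: -9 / -3 = 3.0
This is a geometric sequence with common ratio r = 3.
Next term = -81 * 3 = -243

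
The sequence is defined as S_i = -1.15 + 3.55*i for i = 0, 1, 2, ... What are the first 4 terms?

This is an arithmetic sequence.
i=0: S_0 = -1.15 + 3.55*0 = -1.15
i=1: S_1 = -1.15 + 3.55*1 = 2.4
i=2: S_2 = -1.15 + 3.55*2 = 5.95
i=3: S_3 = -1.15 + 3.55*3 = 9.5
The first 4 terms are: [-1.15, 2.4, 5.95, 9.5]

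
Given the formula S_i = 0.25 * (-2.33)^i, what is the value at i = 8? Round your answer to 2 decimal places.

S_8 = 0.25 * (-2.33)^8 ≈ 0.25 * 868.6551 ≈ 217.16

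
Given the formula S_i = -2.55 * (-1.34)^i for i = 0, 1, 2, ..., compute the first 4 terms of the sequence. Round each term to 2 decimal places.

This is a geometric sequence.
i=0: S_0 = -2.55 * (-1.34)^0 = -2.55
i=1: S_1 = -2.55 * (-1.34)^1 ≈ 3.42
i=2: S_2 = -2.55 * (-1.34)^2 ≈ -4.58
i=3: S_3 = -2.55 * (-1.34)^3 ≈ 6.14
The first 4 terms are: [-2.55, 3.42, -4.58, 6.14]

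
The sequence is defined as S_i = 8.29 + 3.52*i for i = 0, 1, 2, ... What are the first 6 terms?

This is an arithmetic sequence.
i=0: S_0 = 8.29 + 3.52*0 = 8.29
i=1: S_1 = 8.29 + 3.52*1 = 11.81
i=2: S_2 = 8.29 + 3.52*2 = 15.33
i=3: S_3 = 8.29 + 3.52*3 = 18.85
i=4: S_4 = 8.29 + 3.52*4 = 22.37
i=5: S_5 = 8.29 + 3.52*5 = 25.89
The first 6 terms are: [8.29, 11.81, 15.33, 18.85, 22.37, 25.89]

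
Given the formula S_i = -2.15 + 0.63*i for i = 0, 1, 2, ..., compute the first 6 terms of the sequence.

This is an arithmetic sequence.
i=0: S_0 = -2.15 + 0.63*0 = -2.15
i=1: S_1 = -2.15 + 0.63*1 = -1.52
i=2: S_2 = -2.15 + 0.63*2 = -0.89
i=3: S_3 = -2.15 + 0.63*3 = -0.26
i=4: S_4 = -2.15 + 0.63*4 = 0.37
i=5: S_5 = -2.15 + 0.63*5 = 1.0
The first 6 terms are: [-2.15, -1.52, -0.89, -0.26, 0.37, 1.0]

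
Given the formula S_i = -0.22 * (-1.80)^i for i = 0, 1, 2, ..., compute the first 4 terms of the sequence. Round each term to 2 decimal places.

This is a geometric sequence.
i=0: S_0 = -0.22 * (-1.8)^0 = -0.22
i=1: S_1 = -0.22 * (-1.8)^1 ≈ 0.4
i=2: S_2 = -0.22 * (-1.8)^2 ≈ -0.71
i=3: S_3 = -0.22 * (-1.8)^3 ≈ 1.28
The first 4 terms are: [-0.22, 0.4, -0.71, 1.28]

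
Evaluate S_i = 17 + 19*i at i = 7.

S_7 = 17 + 19*7 = 17 + 133 = 150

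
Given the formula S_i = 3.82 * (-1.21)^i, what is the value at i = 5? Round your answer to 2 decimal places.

S_5 = 3.82 * (-1.21)^5 ≈ 3.82 * -2.5937 ≈ -9.91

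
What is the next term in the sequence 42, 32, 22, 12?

Differences: 32 - 42 = -10
This is an arithmetic sequence with common difference d = -10.
Next term = 12 + -10 = 2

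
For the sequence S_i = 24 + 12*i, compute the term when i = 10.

S_10 = 24 + 12*10 = 24 + 120 = 144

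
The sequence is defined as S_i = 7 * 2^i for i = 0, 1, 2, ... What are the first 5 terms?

This is a geometric sequence.
i=0: S_0 = 7 * 2^0 = 7
i=1: S_1 = 7 * 2^1 = 14
i=2: S_2 = 7 * 2^2 = 28
i=3: S_3 = 7 * 2^3 = 56
i=4: S_4 = 7 * 2^4 = 112
The first 5 terms are: [7, 14, 28, 56, 112]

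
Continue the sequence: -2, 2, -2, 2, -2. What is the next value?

Ratios: 2 / -2 = -1.0
This is a geometric sequence with common ratio r = -1.
Next term = -2 * -1 = 2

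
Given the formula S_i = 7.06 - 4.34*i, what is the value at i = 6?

S_6 = 7.06 + -4.34*6 = 7.06 + -26.04 = -18.98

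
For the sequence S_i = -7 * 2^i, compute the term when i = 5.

S_5 = -7 * 2^5 = -7 * 32 = -224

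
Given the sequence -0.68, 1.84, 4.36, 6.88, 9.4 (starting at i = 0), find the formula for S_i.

Check differences: 1.84 - -0.68 = 2.52
4.36 - 1.84 = 2.52
Common difference d = 2.52.
First term a = -0.68.
Formula: S_i = -0.68 + 2.52*i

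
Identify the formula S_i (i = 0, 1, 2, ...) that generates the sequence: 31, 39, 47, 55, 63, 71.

Check differences: 39 - 31 = 8
47 - 39 = 8
Common difference d = 8.
First term a = 31.
Formula: S_i = 31 + 8*i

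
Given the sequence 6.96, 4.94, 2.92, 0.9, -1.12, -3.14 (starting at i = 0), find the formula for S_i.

Check differences: 4.94 - 6.96 = -2.02
2.92 - 4.94 = -2.02
Common difference d = -2.02.
First term a = 6.96.
Formula: S_i = 6.96 - 2.02*i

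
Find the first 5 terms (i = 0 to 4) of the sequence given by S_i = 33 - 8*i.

This is an arithmetic sequence.
i=0: S_0 = 33 + -8*0 = 33
i=1: S_1 = 33 + -8*1 = 25
i=2: S_2 = 33 + -8*2 = 17
i=3: S_3 = 33 + -8*3 = 9
i=4: S_4 = 33 + -8*4 = 1
The first 5 terms are: [33, 25, 17, 9, 1]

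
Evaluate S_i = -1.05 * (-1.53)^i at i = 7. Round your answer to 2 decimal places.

S_7 = -1.05 * (-1.53)^7 ≈ -1.05 * -19.6264 ≈ 20.61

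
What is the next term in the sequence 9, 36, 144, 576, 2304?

Ratios: 36 / 9 = 4.0
This is a geometric sequence with common ratio r = 4.
Next term = 2304 * 4 = 9216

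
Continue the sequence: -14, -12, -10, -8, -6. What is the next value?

Differences: -12 - -14 = 2
This is an arithmetic sequence with common difference d = 2.
Next term = -6 + 2 = -4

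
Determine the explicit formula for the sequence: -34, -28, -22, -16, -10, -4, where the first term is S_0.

Check differences: -28 - -34 = 6
-22 - -28 = 6
Common difference d = 6.
First term a = -34.
Formula: S_i = -34 + 6*i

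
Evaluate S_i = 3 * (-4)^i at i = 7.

S_7 = 3 * (-4)^7 = 3 * -16384 = -49152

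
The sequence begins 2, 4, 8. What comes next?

Ratios: 4 / 2 = 2.0
This is a geometric sequence with common ratio r = 2.
Next term = 8 * 2 = 16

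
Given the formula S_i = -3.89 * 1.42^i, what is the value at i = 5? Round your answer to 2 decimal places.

S_5 = -3.89 * 1.42^5 ≈ -3.89 * 5.7735 ≈ -22.46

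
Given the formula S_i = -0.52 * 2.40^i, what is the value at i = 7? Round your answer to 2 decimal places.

S_7 = -0.52 * 2.4^7 ≈ -0.52 * 458.6471 ≈ -238.5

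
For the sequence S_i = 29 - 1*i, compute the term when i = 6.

S_6 = 29 + -1*6 = 29 + -6 = 23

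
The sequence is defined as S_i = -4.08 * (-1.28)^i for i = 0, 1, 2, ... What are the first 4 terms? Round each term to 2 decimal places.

This is a geometric sequence.
i=0: S_0 = -4.08 * (-1.28)^0 = -4.08
i=1: S_1 = -4.08 * (-1.28)^1 ≈ 5.22
i=2: S_2 = -4.08 * (-1.28)^2 ≈ -6.68
i=3: S_3 = -4.08 * (-1.28)^3 ≈ 8.56
The first 4 terms are: [-4.08, 5.22, -6.68, 8.56]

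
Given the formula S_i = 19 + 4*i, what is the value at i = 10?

S_10 = 19 + 4*10 = 19 + 40 = 59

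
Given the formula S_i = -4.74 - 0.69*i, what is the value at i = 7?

S_7 = -4.74 + -0.69*7 = -4.74 + -4.83 = -9.57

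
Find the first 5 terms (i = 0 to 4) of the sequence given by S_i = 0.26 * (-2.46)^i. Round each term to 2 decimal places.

This is a geometric sequence.
i=0: S_0 = 0.26 * (-2.46)^0 = 0.26
i=1: S_1 = 0.26 * (-2.46)^1 ≈ -0.64
i=2: S_2 = 0.26 * (-2.46)^2 ≈ 1.57
i=3: S_3 = 0.26 * (-2.46)^3 ≈ -3.87
i=4: S_4 = 0.26 * (-2.46)^4 ≈ 9.52
The first 5 terms are: [0.26, -0.64, 1.57, -3.87, 9.52]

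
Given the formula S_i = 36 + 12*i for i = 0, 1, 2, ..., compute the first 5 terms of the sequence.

This is an arithmetic sequence.
i=0: S_0 = 36 + 12*0 = 36
i=1: S_1 = 36 + 12*1 = 48
i=2: S_2 = 36 + 12*2 = 60
i=3: S_3 = 36 + 12*3 = 72
i=4: S_4 = 36 + 12*4 = 84
The first 5 terms are: [36, 48, 60, 72, 84]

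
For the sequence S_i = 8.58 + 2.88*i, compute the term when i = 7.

S_7 = 8.58 + 2.88*7 = 8.58 + 20.16 = 28.74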